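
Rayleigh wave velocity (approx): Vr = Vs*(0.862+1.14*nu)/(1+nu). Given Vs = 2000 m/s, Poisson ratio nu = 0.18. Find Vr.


Numerator factor = 0.862 + 1.14*0.18 = 1.0672
Denominator = 1 + 0.18 = 1.18
Vr = 2000 * 1.0672 / 1.18 = 1808.81 m/s

1808.81


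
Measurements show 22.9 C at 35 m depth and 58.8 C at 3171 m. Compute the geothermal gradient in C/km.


dT = 58.8 - 22.9 = 35.9 C
dz = 3171 - 35 = 3136 m
gradient = dT/dz * 1000 = 35.9/3136 * 1000 = 11.4477 C/km

11.4477


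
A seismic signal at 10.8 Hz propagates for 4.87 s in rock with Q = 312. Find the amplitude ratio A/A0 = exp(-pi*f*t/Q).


pi*f*t/Q = pi*10.8*4.87/312 = 0.5296
A/A0 = exp(-0.5296) = 0.58884

0.58884


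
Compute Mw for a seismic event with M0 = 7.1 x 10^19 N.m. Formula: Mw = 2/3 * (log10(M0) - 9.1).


log10(M0) = log10(7.1 x 10^19) = 19.8513
Mw = 2/3 * (19.8513 - 9.1)
= 2/3 * 10.7513
= 7.17

7.17


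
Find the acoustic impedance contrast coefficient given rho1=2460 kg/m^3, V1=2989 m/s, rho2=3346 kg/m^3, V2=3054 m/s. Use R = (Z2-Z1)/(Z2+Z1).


Z1 = 2460 * 2989 = 7352940
Z2 = 3346 * 3054 = 10218684
R = (10218684 - 7352940) / (10218684 + 7352940) = 2865744 / 17571624 = 0.1631

0.1631


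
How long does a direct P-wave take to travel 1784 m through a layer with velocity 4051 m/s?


t = x / V
= 1784 / 4051
= 0.4404 s

0.4404


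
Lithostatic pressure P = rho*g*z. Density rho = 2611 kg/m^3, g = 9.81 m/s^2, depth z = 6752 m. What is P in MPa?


P = rho * g * z / 1e6
= 2611 * 9.81 * 6752 / 1e6
= 172945120.32 / 1e6
= 172.9451 MPa

172.9451


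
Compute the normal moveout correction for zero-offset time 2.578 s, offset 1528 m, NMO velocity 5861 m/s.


x/Vnmo = 1528/5861 = 0.260706
(x/Vnmo)^2 = 0.067968
t0^2 = 6.646084
sqrt(6.646084 + 0.067968) = 2.591149
dt = 2.591149 - 2.578 = 0.013149

0.013149


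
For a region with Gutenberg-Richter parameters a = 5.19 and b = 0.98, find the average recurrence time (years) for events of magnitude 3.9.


log10(N) = 5.19 - 0.98*3.9 = 1.368
N = 10^1.368 = 23.334581
T = 1/N = 1/23.334581 = 0.0429 years

0.0429


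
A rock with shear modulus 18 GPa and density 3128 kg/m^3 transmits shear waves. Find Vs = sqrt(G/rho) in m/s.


Convert G to Pa: G = 18e9 Pa
Compute G/rho = 18e9 / 3128 = 5754475.7033
Vs = sqrt(5754475.7033) = 2398.85 m/s

2398.85


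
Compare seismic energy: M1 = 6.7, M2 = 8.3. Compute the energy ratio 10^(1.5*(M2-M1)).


M2 - M1 = 8.3 - 6.7 = 1.6
1.5 * 1.6 = 2.4
ratio = 10^2.4 = 251.19

251.19


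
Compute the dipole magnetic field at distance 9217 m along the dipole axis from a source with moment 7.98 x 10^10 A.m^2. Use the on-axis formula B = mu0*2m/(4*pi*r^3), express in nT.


m = 7.98 x 10^10 = 79800000000 A.m^2
2m = 159600000000 A.m^2
r^3 = 9217^3 = 783012621313
B = (4pi*10^-7) * 159600000000 / (4*pi * 783012621313) * 1e9
= 200559.275005 / 9839626795140.03 * 1e9
= 20.3828 nT

20.3828


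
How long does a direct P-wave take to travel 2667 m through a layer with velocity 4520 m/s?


t = x / V
= 2667 / 4520
= 0.59 s

0.59


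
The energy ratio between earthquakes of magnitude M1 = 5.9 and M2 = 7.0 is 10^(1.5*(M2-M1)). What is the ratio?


M2 - M1 = 7.0 - 5.9 = 1.1
1.5 * 1.1 = 1.65
ratio = 10^1.65 = 44.67

44.67


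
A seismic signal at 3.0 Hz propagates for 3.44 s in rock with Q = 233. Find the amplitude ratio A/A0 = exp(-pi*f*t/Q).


pi*f*t/Q = pi*3.0*3.44/233 = 0.139147
A/A0 = exp(-0.139147) = 0.8701

0.8701


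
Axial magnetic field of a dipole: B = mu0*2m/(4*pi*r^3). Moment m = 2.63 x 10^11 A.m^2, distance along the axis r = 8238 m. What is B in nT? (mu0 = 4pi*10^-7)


m = 2.63 x 10^11 = 263000000000 A.m^2
2m = 526000000000 A.m^2
r^3 = 8238^3 = 559068937272
B = (4pi*10^-7) * 526000000000 / (4*pi * 559068937272) * 1e9
= 660991.094315 / 7025467464735.87 * 1e9
= 94.085 nT

94.085


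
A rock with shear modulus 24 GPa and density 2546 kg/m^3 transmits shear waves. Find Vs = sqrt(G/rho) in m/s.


Convert G to Pa: G = 24e9 Pa
Compute G/rho = 24e9 / 2546 = 9426551.4533
Vs = sqrt(9426551.4533) = 3070.27 m/s

3070.27


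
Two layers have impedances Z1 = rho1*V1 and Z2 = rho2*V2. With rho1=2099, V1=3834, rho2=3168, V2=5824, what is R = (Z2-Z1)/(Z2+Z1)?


Z1 = 2099 * 3834 = 8047566
Z2 = 3168 * 5824 = 18450432
R = (18450432 - 8047566) / (18450432 + 8047566) = 10402866 / 26497998 = 0.3926

0.3926


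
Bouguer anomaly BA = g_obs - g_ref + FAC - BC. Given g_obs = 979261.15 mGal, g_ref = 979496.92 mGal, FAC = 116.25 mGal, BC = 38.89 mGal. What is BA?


BA = g_obs - g_ref + FAC - BC
= 979261.15 - 979496.92 + 116.25 - 38.89
= -158.41 mGal

-158.41


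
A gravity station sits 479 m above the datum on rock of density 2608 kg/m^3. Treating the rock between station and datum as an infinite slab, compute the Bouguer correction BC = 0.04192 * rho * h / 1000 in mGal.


BC = 0.04192 * rho * h / 1000
= 0.04192 * 2608 * 479 / 1000
= 52.3678 mGal

52.3678


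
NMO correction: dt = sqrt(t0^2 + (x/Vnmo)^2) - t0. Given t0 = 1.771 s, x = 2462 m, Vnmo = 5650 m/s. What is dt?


x/Vnmo = 2462/5650 = 0.435752
(x/Vnmo)^2 = 0.18988
t0^2 = 3.136441
sqrt(3.136441 + 0.18988) = 1.82382
dt = 1.82382 - 1.771 = 0.05282

0.05282


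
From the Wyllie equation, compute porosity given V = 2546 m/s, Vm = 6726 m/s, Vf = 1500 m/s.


1/V - 1/Vm = 1/2546 - 1/6726 = 0.0002441
1/Vf - 1/Vm = 1/1500 - 1/6726 = 0.00051799
phi = 0.0002441 / 0.00051799 = 0.4712

0.4712


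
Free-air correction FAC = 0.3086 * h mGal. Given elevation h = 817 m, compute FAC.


FAC = 0.3086 * h
= 0.3086 * 817
= 252.1262 mGal

252.1262


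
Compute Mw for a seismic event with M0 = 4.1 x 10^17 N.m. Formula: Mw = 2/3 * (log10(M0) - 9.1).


log10(M0) = log10(4.1 x 10^17) = 17.6128
Mw = 2/3 * (17.6128 - 9.1)
= 2/3 * 8.5128
= 5.68

5.68


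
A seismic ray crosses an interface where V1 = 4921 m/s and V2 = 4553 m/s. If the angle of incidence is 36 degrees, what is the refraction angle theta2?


sin(theta1) = sin(36 deg) = 0.587785
sin(theta2) = V2/V1 * sin(theta1) = 4553/4921 * 0.587785 = 0.54383
theta2 = arcsin(0.54383) = 32.9447 degrees

32.9447


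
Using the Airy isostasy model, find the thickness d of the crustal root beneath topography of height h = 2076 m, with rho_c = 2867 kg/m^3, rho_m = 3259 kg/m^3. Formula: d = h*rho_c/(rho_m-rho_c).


rho_m - rho_c = 3259 - 2867 = 392
d = 2076 * 2867 / 392
= 5951892 / 392
= 15183.4 m

15183.4


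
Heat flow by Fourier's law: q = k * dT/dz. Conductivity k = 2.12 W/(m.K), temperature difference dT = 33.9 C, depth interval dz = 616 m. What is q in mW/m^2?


q = k * dT / dz * 1000
= 2.12 * 33.9 / 616 * 1000
= 0.116669 * 1000
= 116.6688 mW/m^2

116.6688


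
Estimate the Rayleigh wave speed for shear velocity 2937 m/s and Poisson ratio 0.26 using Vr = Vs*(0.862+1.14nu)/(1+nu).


Numerator factor = 0.862 + 1.14*0.26 = 1.1584
Denominator = 1 + 0.26 = 1.26
Vr = 2937 * 1.1584 / 1.26 = 2700.18 m/s

2700.18


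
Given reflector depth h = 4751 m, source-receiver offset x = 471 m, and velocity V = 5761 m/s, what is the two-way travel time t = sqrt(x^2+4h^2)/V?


x^2 + 4h^2 = 471^2 + 4*4751^2 = 221841 + 90288004 = 90509845
sqrt(90509845) = 9513.6662
t = 9513.6662 / 5761 = 1.6514 s

1.6514


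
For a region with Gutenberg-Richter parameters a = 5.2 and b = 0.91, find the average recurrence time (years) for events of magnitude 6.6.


log10(N) = 5.2 - 0.91*6.6 = -0.806
N = 10^-0.806 = 0.156315
T = 1/N = 1/0.156315 = 6.3973 years

6.3973


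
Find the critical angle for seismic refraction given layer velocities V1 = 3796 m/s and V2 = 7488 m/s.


V1/V2 = 3796/7488 = 0.506944
theta_c = arcsin(0.506944) = 30.4605 degrees

30.4605


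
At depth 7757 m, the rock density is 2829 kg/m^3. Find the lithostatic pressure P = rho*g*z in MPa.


P = rho * g * z / 1e6
= 2829 * 9.81 * 7757 / 1e6
= 215276064.93 / 1e6
= 215.2761 MPa

215.2761


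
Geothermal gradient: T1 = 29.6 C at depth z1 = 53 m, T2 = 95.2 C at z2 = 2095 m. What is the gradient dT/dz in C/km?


dT = 95.2 - 29.6 = 65.6 C
dz = 2095 - 53 = 2042 m
gradient = dT/dz * 1000 = 65.6/2042 * 1000 = 32.1254 C/km

32.1254


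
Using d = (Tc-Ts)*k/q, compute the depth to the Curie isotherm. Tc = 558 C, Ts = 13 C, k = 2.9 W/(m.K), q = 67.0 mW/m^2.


T_Curie - T_surf = 558 - 13 = 545 C
Convert q to W/m^2: 67.0 mW/m^2 = 0.067 W/m^2
d = 545 * 2.9 / 0.067 = 23589.55 m

23589.55


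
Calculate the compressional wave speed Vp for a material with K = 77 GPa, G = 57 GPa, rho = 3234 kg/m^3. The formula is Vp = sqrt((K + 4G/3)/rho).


First compute the effective modulus:
K + 4G/3 = 77e9 + 4*57e9/3 = 153000000000.0 Pa
Then divide by density:
153000000000.0 / 3234 = 47309833.0241 Pa/(kg/m^3)
Take the square root:
Vp = sqrt(47309833.0241) = 6878.21 m/s

6878.21


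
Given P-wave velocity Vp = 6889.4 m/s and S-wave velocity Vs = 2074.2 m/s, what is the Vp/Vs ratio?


Vp/Vs = 6889.4 / 2074.2
= 3.3215

3.3215


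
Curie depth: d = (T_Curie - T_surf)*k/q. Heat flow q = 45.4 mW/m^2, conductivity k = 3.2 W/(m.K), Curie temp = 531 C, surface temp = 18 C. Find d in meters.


T_Curie - T_surf = 531 - 18 = 513 C
Convert q to W/m^2: 45.4 mW/m^2 = 0.0454 W/m^2
d = 513 * 3.2 / 0.0454 = 36158.59 m

36158.59


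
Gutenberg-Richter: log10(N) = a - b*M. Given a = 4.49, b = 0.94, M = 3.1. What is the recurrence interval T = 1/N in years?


log10(N) = 4.49 - 0.94*3.1 = 1.576
N = 10^1.576 = 37.67038
T = 1/N = 1/37.67038 = 0.0265 years

0.0265


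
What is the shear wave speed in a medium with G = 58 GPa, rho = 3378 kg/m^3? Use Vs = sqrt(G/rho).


Convert G to Pa: G = 58e9 Pa
Compute G/rho = 58e9 / 3378 = 17169923.0314
Vs = sqrt(17169923.0314) = 4143.66 m/s

4143.66


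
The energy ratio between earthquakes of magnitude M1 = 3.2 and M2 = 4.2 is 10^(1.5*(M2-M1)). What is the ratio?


M2 - M1 = 4.2 - 3.2 = 1.0
1.5 * 1.0 = 1.5
ratio = 10^1.5 = 31.62

31.62


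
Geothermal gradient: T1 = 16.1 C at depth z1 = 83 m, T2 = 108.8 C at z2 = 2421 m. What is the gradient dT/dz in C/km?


dT = 108.8 - 16.1 = 92.7 C
dz = 2421 - 83 = 2338 m
gradient = dT/dz * 1000 = 92.7/2338 * 1000 = 39.6493 C/km

39.6493


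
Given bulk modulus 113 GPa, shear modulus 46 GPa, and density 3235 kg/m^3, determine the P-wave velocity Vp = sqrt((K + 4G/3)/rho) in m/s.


First compute the effective modulus:
K + 4G/3 = 113e9 + 4*46e9/3 = 174333333333.33 Pa
Then divide by density:
174333333333.33 / 3235 = 53889747.5528 Pa/(kg/m^3)
Take the square root:
Vp = sqrt(53889747.5528) = 7340.96 m/s

7340.96


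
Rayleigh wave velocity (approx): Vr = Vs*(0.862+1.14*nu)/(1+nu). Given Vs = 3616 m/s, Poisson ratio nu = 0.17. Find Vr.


Numerator factor = 0.862 + 1.14*0.17 = 1.0558
Denominator = 1 + 0.17 = 1.17
Vr = 3616 * 1.0558 / 1.17 = 3263.05 m/s

3263.05


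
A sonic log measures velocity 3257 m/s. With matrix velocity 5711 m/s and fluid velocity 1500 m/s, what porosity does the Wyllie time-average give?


1/V - 1/Vm = 1/3257 - 1/5711 = 0.00013193
1/Vf - 1/Vm = 1/1500 - 1/5711 = 0.00049157
phi = 0.00013193 / 0.00049157 = 0.2684

0.2684


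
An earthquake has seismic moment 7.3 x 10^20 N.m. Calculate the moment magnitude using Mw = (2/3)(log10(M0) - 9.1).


log10(M0) = log10(7.3 x 10^20) = 20.8633
Mw = 2/3 * (20.8633 - 9.1)
= 2/3 * 11.7633
= 7.84

7.84


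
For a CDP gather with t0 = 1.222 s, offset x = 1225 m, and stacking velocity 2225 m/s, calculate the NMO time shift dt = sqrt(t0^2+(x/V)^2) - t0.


x/Vnmo = 1225/2225 = 0.550562
(x/Vnmo)^2 = 0.303118
t0^2 = 1.493284
sqrt(1.493284 + 0.303118) = 1.340299
dt = 1.340299 - 1.222 = 0.118299

0.118299


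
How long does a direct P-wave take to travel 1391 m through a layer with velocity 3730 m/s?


t = x / V
= 1391 / 3730
= 0.3729 s

0.3729


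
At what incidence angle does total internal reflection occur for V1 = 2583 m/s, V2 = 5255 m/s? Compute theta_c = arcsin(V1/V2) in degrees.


V1/V2 = 2583/5255 = 0.491532
theta_c = arcsin(0.491532) = 29.4413 degrees

29.4413


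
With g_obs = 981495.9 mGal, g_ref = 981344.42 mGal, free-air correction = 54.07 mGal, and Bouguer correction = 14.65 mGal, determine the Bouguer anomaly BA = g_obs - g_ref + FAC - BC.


BA = g_obs - g_ref + FAC - BC
= 981495.9 - 981344.42 + 54.07 - 14.65
= 190.9 mGal

190.9


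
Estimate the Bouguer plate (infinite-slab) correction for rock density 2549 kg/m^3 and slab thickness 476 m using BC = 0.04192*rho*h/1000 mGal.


BC = 0.04192 * rho * h / 1000
= 0.04192 * 2549 * 476 / 1000
= 50.8625 mGal

50.8625


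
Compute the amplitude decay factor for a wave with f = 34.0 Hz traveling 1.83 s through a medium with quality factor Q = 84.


pi*f*t/Q = pi*34.0*1.83/84 = 2.327023
A/A0 = exp(-2.327023) = 0.097586

0.097586


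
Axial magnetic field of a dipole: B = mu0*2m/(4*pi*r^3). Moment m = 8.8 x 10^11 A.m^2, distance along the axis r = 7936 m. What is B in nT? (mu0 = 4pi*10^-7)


m = 8.8 x 10^11 = 880000000000 A.m^2
2m = 1760000000000 A.m^2
r^3 = 7936^3 = 499810041856
B = (4pi*10^-7) * 1760000000000 / (4*pi * 499810041856) * 1e9
= 2211681.228127 / 6280798222740.87 * 1e9
= 352.1338 nT

352.1338


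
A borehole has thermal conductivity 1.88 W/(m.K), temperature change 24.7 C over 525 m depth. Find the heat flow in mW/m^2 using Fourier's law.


q = k * dT / dz * 1000
= 1.88 * 24.7 / 525 * 1000
= 0.08845 * 1000
= 88.4495 mW/m^2

88.4495


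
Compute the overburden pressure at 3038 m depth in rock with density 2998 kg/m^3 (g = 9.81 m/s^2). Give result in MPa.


P = rho * g * z / 1e6
= 2998 * 9.81 * 3038 / 1e6
= 89348734.44 / 1e6
= 89.3487 MPa

89.3487


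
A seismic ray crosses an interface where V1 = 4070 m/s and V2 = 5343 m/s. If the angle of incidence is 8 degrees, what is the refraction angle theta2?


sin(theta1) = sin(8 deg) = 0.139173
sin(theta2) = V2/V1 * sin(theta1) = 5343/4070 * 0.139173 = 0.182703
theta2 = arcsin(0.182703) = 10.5273 degrees

10.5273


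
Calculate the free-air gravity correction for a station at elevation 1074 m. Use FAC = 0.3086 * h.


FAC = 0.3086 * h
= 0.3086 * 1074
= 331.4364 mGal

331.4364


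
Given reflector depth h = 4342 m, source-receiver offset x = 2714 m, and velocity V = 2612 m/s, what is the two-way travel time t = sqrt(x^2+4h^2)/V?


x^2 + 4h^2 = 2714^2 + 4*4342^2 = 7365796 + 75411856 = 82777652
sqrt(82777652) = 9098.2225
t = 9098.2225 / 2612 = 3.4832 s

3.4832


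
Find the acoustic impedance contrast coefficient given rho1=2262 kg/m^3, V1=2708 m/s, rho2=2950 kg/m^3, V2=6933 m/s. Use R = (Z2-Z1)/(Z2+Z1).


Z1 = 2262 * 2708 = 6125496
Z2 = 2950 * 6933 = 20452350
R = (20452350 - 6125496) / (20452350 + 6125496) = 14326854 / 26577846 = 0.5391

0.5391


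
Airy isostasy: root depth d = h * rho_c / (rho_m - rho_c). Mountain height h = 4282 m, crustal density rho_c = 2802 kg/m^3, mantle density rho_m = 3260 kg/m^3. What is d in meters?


rho_m - rho_c = 3260 - 2802 = 458
d = 4282 * 2802 / 458
= 11998164 / 458
= 26196.86 m

26196.86


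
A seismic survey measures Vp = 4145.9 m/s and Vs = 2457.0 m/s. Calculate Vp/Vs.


Vp/Vs = 4145.9 / 2457.0
= 1.6874

1.6874


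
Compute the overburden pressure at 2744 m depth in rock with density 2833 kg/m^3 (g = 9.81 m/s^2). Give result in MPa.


P = rho * g * z / 1e6
= 2833 * 9.81 * 2744 / 1e6
= 76260507.12 / 1e6
= 76.2605 MPa

76.2605


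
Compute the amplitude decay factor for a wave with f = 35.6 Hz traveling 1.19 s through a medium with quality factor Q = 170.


pi*f*t/Q = pi*35.6*1.19/170 = 0.782885
A/A0 = exp(-0.782885) = 0.457085

0.457085


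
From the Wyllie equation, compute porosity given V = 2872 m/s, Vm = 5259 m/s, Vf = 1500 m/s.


1/V - 1/Vm = 1/2872 - 1/5259 = 0.00015804
1/Vf - 1/Vm = 1/1500 - 1/5259 = 0.00047652
phi = 0.00015804 / 0.00047652 = 0.3317

0.3317


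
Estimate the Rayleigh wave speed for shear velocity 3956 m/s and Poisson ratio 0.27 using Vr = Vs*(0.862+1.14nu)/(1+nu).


Numerator factor = 0.862 + 1.14*0.27 = 1.1698
Denominator = 1 + 0.27 = 1.27
Vr = 3956 * 1.1698 / 1.27 = 3643.88 m/s

3643.88


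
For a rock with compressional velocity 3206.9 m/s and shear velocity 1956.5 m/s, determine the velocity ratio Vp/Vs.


Vp/Vs = 3206.9 / 1956.5
= 1.6391

1.6391


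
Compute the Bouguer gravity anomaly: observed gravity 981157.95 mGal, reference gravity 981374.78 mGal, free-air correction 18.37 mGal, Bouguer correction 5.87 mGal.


BA = g_obs - g_ref + FAC - BC
= 981157.95 - 981374.78 + 18.37 - 5.87
= -204.33 mGal

-204.33


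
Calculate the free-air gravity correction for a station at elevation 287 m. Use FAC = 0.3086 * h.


FAC = 0.3086 * h
= 0.3086 * 287
= 88.5682 mGal

88.5682


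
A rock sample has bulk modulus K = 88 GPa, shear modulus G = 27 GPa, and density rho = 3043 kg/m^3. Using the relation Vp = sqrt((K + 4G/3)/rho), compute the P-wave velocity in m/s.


First compute the effective modulus:
K + 4G/3 = 88e9 + 4*27e9/3 = 124000000000.0 Pa
Then divide by density:
124000000000.0 / 3043 = 40749260.5981 Pa/(kg/m^3)
Take the square root:
Vp = sqrt(40749260.5981) = 6383.51 m/s

6383.51


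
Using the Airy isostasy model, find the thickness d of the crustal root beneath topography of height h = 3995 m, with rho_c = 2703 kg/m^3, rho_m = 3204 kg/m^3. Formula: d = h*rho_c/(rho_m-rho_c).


rho_m - rho_c = 3204 - 2703 = 501
d = 3995 * 2703 / 501
= 10798485 / 501
= 21553.86 m

21553.86


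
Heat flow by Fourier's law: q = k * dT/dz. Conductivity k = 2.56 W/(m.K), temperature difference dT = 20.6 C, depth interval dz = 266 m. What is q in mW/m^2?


q = k * dT / dz * 1000
= 2.56 * 20.6 / 266 * 1000
= 0.198256 * 1000
= 198.2556 mW/m^2

198.2556


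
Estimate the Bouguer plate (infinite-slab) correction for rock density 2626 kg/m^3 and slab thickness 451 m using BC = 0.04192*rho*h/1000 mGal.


BC = 0.04192 * rho * h / 1000
= 0.04192 * 2626 * 451 / 1000
= 49.6469 mGal

49.6469


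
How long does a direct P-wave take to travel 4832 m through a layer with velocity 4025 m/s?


t = x / V
= 4832 / 4025
= 1.2005 s

1.2005


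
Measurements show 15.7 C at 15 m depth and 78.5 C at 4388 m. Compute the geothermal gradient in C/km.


dT = 78.5 - 15.7 = 62.8 C
dz = 4388 - 15 = 4373 m
gradient = dT/dz * 1000 = 62.8/4373 * 1000 = 14.3609 C/km

14.3609


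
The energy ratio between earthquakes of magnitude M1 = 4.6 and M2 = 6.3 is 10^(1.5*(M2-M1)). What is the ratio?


M2 - M1 = 6.3 - 4.6 = 1.7
1.5 * 1.7 = 2.55
ratio = 10^2.55 = 354.81

354.81


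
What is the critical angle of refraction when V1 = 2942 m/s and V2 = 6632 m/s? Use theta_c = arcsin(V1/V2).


V1/V2 = 2942/6632 = 0.443607
theta_c = arcsin(0.443607) = 26.3342 degrees

26.3342


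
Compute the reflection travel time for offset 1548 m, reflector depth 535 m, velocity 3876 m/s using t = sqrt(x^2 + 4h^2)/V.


x^2 + 4h^2 = 1548^2 + 4*535^2 = 2396304 + 1144900 = 3541204
sqrt(3541204) = 1881.8087
t = 1881.8087 / 3876 = 0.4855 s

0.4855


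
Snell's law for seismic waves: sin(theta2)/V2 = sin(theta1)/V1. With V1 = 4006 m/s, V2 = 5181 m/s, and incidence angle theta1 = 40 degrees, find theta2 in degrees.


sin(theta1) = sin(40 deg) = 0.642788
sin(theta2) = V2/V1 * sin(theta1) = 5181/4006 * 0.642788 = 0.831324
theta2 = arcsin(0.831324) = 56.235 degrees

56.235


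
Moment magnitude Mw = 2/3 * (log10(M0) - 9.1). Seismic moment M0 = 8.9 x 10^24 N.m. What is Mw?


log10(M0) = log10(8.9 x 10^24) = 24.9494
Mw = 2/3 * (24.9494 - 9.1)
= 2/3 * 15.8494
= 10.57

10.57


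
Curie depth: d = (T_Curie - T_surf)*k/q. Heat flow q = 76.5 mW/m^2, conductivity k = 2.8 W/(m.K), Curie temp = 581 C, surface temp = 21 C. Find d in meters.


T_Curie - T_surf = 581 - 21 = 560 C
Convert q to W/m^2: 76.5 mW/m^2 = 0.0765 W/m^2
d = 560 * 2.8 / 0.0765 = 20496.73 m

20496.73


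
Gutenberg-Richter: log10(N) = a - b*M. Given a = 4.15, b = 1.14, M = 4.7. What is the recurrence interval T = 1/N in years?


log10(N) = 4.15 - 1.14*4.7 = -1.208
N = 10^-1.208 = 0.061944
T = 1/N = 1/0.061944 = 16.1436 years

16.1436


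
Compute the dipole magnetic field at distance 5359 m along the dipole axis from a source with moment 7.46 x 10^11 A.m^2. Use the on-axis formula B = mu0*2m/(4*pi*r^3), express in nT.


m = 7.46 x 10^11 = 746000000000 A.m^2
2m = 1492000000000 A.m^2
r^3 = 5359^3 = 153904483279
B = (4pi*10^-7) * 1492000000000 / (4*pi * 153904483279) * 1e9
= 1874902.495662 / 1934020776095.36 * 1e9
= 969.4324 nT

969.4324


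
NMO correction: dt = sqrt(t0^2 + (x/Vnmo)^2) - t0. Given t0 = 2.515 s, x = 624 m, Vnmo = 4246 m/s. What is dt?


x/Vnmo = 624/4246 = 0.146962
(x/Vnmo)^2 = 0.021598
t0^2 = 6.325225
sqrt(6.325225 + 0.021598) = 2.51929
dt = 2.51929 - 2.515 = 0.00429

0.00429


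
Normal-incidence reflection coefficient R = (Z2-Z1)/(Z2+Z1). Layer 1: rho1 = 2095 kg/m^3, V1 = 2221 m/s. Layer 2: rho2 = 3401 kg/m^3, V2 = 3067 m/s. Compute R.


Z1 = 2095 * 2221 = 4652995
Z2 = 3401 * 3067 = 10430867
R = (10430867 - 4652995) / (10430867 + 4652995) = 5777872 / 15083862 = 0.383

0.383


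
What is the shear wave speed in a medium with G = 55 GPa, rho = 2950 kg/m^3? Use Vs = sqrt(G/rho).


Convert G to Pa: G = 55e9 Pa
Compute G/rho = 55e9 / 2950 = 18644067.7966
Vs = sqrt(18644067.7966) = 4317.88 m/s

4317.88


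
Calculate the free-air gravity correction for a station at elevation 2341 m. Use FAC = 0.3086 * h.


FAC = 0.3086 * h
= 0.3086 * 2341
= 722.4326 mGal

722.4326


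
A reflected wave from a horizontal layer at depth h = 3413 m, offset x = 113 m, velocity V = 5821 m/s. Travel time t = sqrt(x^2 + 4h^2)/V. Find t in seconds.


x^2 + 4h^2 = 113^2 + 4*3413^2 = 12769 + 46594276 = 46607045
sqrt(46607045) = 6826.9353
t = 6826.9353 / 5821 = 1.1728 s

1.1728


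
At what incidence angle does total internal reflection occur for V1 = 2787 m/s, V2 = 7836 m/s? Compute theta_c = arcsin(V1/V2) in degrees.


V1/V2 = 2787/7836 = 0.355666
theta_c = arcsin(0.355666) = 20.8343 degrees

20.8343


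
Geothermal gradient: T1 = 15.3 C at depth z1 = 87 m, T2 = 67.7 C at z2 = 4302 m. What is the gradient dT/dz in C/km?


dT = 67.7 - 15.3 = 52.4 C
dz = 4302 - 87 = 4215 m
gradient = dT/dz * 1000 = 52.4/4215 * 1000 = 12.4318 C/km

12.4318


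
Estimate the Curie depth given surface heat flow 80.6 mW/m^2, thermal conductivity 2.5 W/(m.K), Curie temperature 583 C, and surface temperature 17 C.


T_Curie - T_surf = 583 - 17 = 566 C
Convert q to W/m^2: 80.6 mW/m^2 = 0.0806 W/m^2
d = 566 * 2.5 / 0.0806 = 17555.83 m

17555.83


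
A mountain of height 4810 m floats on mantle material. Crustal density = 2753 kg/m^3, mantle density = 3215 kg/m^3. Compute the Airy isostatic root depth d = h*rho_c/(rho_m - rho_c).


rho_m - rho_c = 3215 - 2753 = 462
d = 4810 * 2753 / 462
= 13241930 / 462
= 28662.19 m

28662.19


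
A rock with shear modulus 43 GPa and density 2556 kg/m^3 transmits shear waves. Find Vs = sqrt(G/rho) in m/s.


Convert G to Pa: G = 43e9 Pa
Compute G/rho = 43e9 / 2556 = 16823161.1894
Vs = sqrt(16823161.1894) = 4101.6 m/s

4101.6


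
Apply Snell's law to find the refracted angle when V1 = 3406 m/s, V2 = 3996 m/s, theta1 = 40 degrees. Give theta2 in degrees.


sin(theta1) = sin(40 deg) = 0.642788
sin(theta2) = V2/V1 * sin(theta1) = 3996/3406 * 0.642788 = 0.754134
theta2 = arcsin(0.754134) = 48.9497 degrees

48.9497


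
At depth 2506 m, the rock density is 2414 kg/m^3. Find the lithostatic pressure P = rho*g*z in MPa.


P = rho * g * z / 1e6
= 2414 * 9.81 * 2506 / 1e6
= 59345438.04 / 1e6
= 59.3454 MPa

59.3454


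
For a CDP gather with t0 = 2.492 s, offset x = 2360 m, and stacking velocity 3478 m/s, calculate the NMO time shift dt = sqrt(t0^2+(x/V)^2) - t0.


x/Vnmo = 2360/3478 = 0.678551
(x/Vnmo)^2 = 0.460431
t0^2 = 6.210064
sqrt(6.210064 + 0.460431) = 2.58273
dt = 2.58273 - 2.492 = 0.09073

0.09073


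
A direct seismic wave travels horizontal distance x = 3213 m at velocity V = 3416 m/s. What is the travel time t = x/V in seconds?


t = x / V
= 3213 / 3416
= 0.9406 s

0.9406


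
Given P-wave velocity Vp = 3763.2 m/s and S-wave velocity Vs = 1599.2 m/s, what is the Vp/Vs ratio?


Vp/Vs = 3763.2 / 1599.2
= 2.3532

2.3532


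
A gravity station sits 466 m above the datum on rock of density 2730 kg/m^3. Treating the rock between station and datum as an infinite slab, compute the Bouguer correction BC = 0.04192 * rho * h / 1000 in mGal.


BC = 0.04192 * rho * h / 1000
= 0.04192 * 2730 * 466 / 1000
= 53.3298 mGal

53.3298


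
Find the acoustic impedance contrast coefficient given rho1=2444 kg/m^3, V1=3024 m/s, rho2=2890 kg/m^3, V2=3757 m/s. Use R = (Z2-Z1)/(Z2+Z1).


Z1 = 2444 * 3024 = 7390656
Z2 = 2890 * 3757 = 10857730
R = (10857730 - 7390656) / (10857730 + 7390656) = 3467074 / 18248386 = 0.19

0.19


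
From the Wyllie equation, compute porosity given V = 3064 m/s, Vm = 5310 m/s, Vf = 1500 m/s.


1/V - 1/Vm = 1/3064 - 1/5310 = 0.00013805
1/Vf - 1/Vm = 1/1500 - 1/5310 = 0.00047834
phi = 0.00013805 / 0.00047834 = 0.2886

0.2886


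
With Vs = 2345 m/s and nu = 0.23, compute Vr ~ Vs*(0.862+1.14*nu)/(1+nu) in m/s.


Numerator factor = 0.862 + 1.14*0.23 = 1.1242
Denominator = 1 + 0.23 = 1.23
Vr = 2345 * 1.1242 / 1.23 = 2143.29 m/s

2143.29


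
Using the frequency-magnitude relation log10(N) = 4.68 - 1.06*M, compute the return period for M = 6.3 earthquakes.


log10(N) = 4.68 - 1.06*6.3 = -1.998
N = 10^-1.998 = 0.010046
T = 1/N = 1/0.010046 = 99.5405 years

99.5405


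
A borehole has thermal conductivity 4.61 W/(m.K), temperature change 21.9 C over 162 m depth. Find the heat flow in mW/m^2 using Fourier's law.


q = k * dT / dz * 1000
= 4.61 * 21.9 / 162 * 1000
= 0.623204 * 1000
= 623.2037 mW/m^2

623.2037


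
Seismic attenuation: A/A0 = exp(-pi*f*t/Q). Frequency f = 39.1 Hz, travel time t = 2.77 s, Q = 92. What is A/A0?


pi*f*t/Q = pi*39.1*2.77/92 = 3.69844
A/A0 = exp(-3.69844) = 0.024762

0.024762


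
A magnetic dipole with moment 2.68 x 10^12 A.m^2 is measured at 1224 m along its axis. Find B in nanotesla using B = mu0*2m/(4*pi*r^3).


m = 2.68 x 10^12 = 2680000000000 A.m^2
2m = 5360000000000 A.m^2
r^3 = 1224^3 = 1833767424
B = (4pi*10^-7) * 5360000000000 / (4*pi * 1833767424) * 1e9
= 6735574.649297 / 23043801070.52 * 1e9
= 292294.4278 nT

292294.4278


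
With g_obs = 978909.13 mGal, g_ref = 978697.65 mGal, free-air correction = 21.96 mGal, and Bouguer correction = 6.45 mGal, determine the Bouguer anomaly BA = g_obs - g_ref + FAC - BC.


BA = g_obs - g_ref + FAC - BC
= 978909.13 - 978697.65 + 21.96 - 6.45
= 226.99 mGal

226.99


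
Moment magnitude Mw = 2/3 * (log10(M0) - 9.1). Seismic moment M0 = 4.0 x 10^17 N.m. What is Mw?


log10(M0) = log10(4.0 x 10^17) = 17.6021
Mw = 2/3 * (17.6021 - 9.1)
= 2/3 * 8.5021
= 5.67

5.67


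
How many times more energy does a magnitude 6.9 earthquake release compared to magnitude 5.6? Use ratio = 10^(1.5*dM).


M2 - M1 = 6.9 - 5.6 = 1.3
1.5 * 1.3 = 1.95
ratio = 10^1.95 = 89.13

89.13


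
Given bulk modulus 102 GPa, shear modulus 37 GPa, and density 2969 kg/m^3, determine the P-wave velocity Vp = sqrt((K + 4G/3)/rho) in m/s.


First compute the effective modulus:
K + 4G/3 = 102e9 + 4*37e9/3 = 151333333333.33 Pa
Then divide by density:
151333333333.33 / 2969 = 50971146.2894 Pa/(kg/m^3)
Take the square root:
Vp = sqrt(50971146.2894) = 7139.41 m/s

7139.41


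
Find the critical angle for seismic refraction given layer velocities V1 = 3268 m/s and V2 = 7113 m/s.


V1/V2 = 3268/7113 = 0.45944
theta_c = arcsin(0.45944) = 27.351 degrees

27.351


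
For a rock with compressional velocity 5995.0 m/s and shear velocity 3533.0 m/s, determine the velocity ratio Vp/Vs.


Vp/Vs = 5995.0 / 3533.0
= 1.6969

1.6969


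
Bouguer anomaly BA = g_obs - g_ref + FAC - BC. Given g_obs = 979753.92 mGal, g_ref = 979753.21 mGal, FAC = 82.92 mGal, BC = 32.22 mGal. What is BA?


BA = g_obs - g_ref + FAC - BC
= 979753.92 - 979753.21 + 82.92 - 32.22
= 51.41 mGal

51.41


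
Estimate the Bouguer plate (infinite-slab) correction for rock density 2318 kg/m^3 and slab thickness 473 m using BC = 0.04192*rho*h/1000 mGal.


BC = 0.04192 * rho * h / 1000
= 0.04192 * 2318 * 473 / 1000
= 45.9617 mGal

45.9617


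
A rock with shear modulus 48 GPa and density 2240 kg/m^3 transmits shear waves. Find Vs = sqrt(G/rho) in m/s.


Convert G to Pa: G = 48e9 Pa
Compute G/rho = 48e9 / 2240 = 21428571.4286
Vs = sqrt(21428571.4286) = 4629.1 m/s

4629.1


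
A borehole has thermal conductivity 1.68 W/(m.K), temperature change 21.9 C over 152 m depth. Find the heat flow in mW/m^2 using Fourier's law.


q = k * dT / dz * 1000
= 1.68 * 21.9 / 152 * 1000
= 0.242053 * 1000
= 242.0526 mW/m^2

242.0526


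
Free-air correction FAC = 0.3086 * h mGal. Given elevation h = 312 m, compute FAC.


FAC = 0.3086 * h
= 0.3086 * 312
= 96.2832 mGal

96.2832


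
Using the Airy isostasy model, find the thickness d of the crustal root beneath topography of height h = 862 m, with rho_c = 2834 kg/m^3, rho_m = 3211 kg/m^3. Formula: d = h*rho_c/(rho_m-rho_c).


rho_m - rho_c = 3211 - 2834 = 377
d = 862 * 2834 / 377
= 2442908 / 377
= 6479.86 m

6479.86


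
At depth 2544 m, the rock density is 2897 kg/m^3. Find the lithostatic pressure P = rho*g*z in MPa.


P = rho * g * z / 1e6
= 2897 * 9.81 * 2544 / 1e6
= 72299386.08 / 1e6
= 72.2994 MPa

72.2994


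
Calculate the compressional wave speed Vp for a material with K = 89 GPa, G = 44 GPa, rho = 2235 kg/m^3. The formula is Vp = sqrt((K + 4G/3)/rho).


First compute the effective modulus:
K + 4G/3 = 89e9 + 4*44e9/3 = 147666666666.67 Pa
Then divide by density:
147666666666.67 / 2235 = 66070096.9426 Pa/(kg/m^3)
Take the square root:
Vp = sqrt(66070096.9426) = 8128.35 m/s

8128.35


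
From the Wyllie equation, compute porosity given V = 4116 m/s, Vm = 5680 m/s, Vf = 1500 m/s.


1/V - 1/Vm = 1/4116 - 1/5680 = 6.69e-05
1/Vf - 1/Vm = 1/1500 - 1/5680 = 0.00049061
phi = 6.69e-05 / 0.00049061 = 0.1364

0.1364


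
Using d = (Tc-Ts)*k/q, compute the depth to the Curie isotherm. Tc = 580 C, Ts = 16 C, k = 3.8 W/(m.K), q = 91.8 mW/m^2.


T_Curie - T_surf = 580 - 16 = 564 C
Convert q to W/m^2: 91.8 mW/m^2 = 0.0918 W/m^2
d = 564 * 3.8 / 0.0918 = 23346.41 m

23346.41


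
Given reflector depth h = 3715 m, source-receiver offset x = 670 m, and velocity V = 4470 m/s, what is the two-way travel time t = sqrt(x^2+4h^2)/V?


x^2 + 4h^2 = 670^2 + 4*3715^2 = 448900 + 55204900 = 55653800
sqrt(55653800) = 7460.1475
t = 7460.1475 / 4470 = 1.6689 s

1.6689


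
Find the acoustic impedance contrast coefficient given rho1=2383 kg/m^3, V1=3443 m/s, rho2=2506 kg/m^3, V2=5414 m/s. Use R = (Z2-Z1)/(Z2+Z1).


Z1 = 2383 * 3443 = 8204669
Z2 = 2506 * 5414 = 13567484
R = (13567484 - 8204669) / (13567484 + 8204669) = 5362815 / 21772153 = 0.2463

0.2463


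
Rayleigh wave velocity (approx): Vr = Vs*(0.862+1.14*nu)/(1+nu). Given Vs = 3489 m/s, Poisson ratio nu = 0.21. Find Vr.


Numerator factor = 0.862 + 1.14*0.21 = 1.1014
Denominator = 1 + 0.21 = 1.21
Vr = 3489 * 1.1014 / 1.21 = 3175.86 m/s

3175.86


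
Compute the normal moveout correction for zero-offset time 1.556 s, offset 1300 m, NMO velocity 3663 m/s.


x/Vnmo = 1300/3663 = 0.3549
(x/Vnmo)^2 = 0.125954
t0^2 = 2.421136
sqrt(2.421136 + 0.125954) = 1.595961
dt = 1.595961 - 1.556 = 0.039961

0.039961


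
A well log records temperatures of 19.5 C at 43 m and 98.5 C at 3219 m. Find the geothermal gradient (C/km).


dT = 98.5 - 19.5 = 79.0 C
dz = 3219 - 43 = 3176 m
gradient = dT/dz * 1000 = 79.0/3176 * 1000 = 24.8741 C/km

24.8741


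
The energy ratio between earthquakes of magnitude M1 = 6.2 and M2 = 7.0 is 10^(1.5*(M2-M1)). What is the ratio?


M2 - M1 = 7.0 - 6.2 = 0.8
1.5 * 0.8 = 1.2
ratio = 10^1.2 = 15.85

15.85


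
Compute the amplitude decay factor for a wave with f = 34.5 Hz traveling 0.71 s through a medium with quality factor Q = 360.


pi*f*t/Q = pi*34.5*0.71/360 = 0.213759
A/A0 = exp(-0.213759) = 0.807543

0.807543


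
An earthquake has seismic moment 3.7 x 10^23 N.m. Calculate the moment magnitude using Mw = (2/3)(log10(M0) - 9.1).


log10(M0) = log10(3.7 x 10^23) = 23.5682
Mw = 2/3 * (23.5682 - 9.1)
= 2/3 * 14.4682
= 9.65

9.65


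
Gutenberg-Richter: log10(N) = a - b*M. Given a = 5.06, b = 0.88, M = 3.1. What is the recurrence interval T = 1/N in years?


log10(N) = 5.06 - 0.88*3.1 = 2.332
N = 10^2.332 = 214.783047
T = 1/N = 1/214.783047 = 0.0047 years

0.0047


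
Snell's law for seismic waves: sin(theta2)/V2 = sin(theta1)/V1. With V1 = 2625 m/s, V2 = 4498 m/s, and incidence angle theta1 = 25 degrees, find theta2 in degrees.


sin(theta1) = sin(25 deg) = 0.422618
sin(theta2) = V2/V1 * sin(theta1) = 4498/2625 * 0.422618 = 0.724166
theta2 = arcsin(0.724166) = 46.3996 degrees

46.3996


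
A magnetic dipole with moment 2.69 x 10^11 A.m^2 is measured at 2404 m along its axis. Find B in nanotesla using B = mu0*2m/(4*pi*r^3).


m = 2.69 x 10^11 = 269000000000 A.m^2
2m = 538000000000 A.m^2
r^3 = 2404^3 = 13893235264
B = (4pi*10^-7) * 538000000000 / (4*pi * 13893235264) * 1e9
= 676070.739053 / 174587543359.91 * 1e9
= 3872.3882 nT

3872.3882


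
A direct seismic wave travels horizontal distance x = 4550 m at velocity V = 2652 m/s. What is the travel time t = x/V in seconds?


t = x / V
= 4550 / 2652
= 1.7157 s

1.7157


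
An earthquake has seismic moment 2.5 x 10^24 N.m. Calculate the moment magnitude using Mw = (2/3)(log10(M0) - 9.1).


log10(M0) = log10(2.5 x 10^24) = 24.3979
Mw = 2/3 * (24.3979 - 9.1)
= 2/3 * 15.2979
= 10.2

10.2


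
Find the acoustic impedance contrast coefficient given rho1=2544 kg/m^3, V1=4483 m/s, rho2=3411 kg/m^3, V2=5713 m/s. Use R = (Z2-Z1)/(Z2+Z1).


Z1 = 2544 * 4483 = 11404752
Z2 = 3411 * 5713 = 19487043
R = (19487043 - 11404752) / (19487043 + 11404752) = 8082291 / 30891795 = 0.2616

0.2616


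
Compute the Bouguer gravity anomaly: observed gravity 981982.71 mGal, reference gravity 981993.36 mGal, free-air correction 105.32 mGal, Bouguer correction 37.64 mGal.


BA = g_obs - g_ref + FAC - BC
= 981982.71 - 981993.36 + 105.32 - 37.64
= 57.03 mGal

57.03


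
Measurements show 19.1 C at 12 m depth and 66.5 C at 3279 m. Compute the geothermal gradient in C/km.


dT = 66.5 - 19.1 = 47.4 C
dz = 3279 - 12 = 3267 m
gradient = dT/dz * 1000 = 47.4/3267 * 1000 = 14.5087 C/km

14.5087


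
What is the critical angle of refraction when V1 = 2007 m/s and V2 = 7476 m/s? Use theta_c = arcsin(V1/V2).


V1/V2 = 2007/7476 = 0.268459
theta_c = arcsin(0.268459) = 15.5726 degrees

15.5726


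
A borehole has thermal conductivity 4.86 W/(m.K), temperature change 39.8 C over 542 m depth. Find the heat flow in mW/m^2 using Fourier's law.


q = k * dT / dz * 1000
= 4.86 * 39.8 / 542 * 1000
= 0.356878 * 1000
= 356.8782 mW/m^2

356.8782


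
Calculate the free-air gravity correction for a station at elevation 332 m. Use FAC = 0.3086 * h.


FAC = 0.3086 * h
= 0.3086 * 332
= 102.4552 mGal

102.4552


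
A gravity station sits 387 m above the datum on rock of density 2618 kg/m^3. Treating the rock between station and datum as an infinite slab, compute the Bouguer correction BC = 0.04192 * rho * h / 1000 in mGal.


BC = 0.04192 * rho * h / 1000
= 0.04192 * 2618 * 387 / 1000
= 42.4719 mGal

42.4719


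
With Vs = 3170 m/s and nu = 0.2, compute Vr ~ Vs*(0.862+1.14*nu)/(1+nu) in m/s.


Numerator factor = 0.862 + 1.14*0.2 = 1.09
Denominator = 1 + 0.2 = 1.2
Vr = 3170 * 1.09 / 1.2 = 2879.42 m/s

2879.42


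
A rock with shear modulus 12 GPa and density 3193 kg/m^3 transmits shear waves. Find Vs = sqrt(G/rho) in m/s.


Convert G to Pa: G = 12e9 Pa
Compute G/rho = 12e9 / 3193 = 3758221.1087
Vs = sqrt(3758221.1087) = 1938.61 m/s

1938.61


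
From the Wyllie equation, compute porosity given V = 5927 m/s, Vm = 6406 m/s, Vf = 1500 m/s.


1/V - 1/Vm = 1/5927 - 1/6406 = 1.262e-05
1/Vf - 1/Vm = 1/1500 - 1/6406 = 0.00051056
phi = 1.262e-05 / 0.00051056 = 0.0247

0.0247


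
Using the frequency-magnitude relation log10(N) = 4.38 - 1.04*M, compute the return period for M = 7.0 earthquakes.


log10(N) = 4.38 - 1.04*7.0 = -2.9
N = 10^-2.9 = 0.001259
T = 1/N = 1/0.001259 = 794.3282 years

794.3282


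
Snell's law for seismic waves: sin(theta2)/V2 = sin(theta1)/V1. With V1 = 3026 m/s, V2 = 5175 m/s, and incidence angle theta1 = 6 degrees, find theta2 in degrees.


sin(theta1) = sin(6 deg) = 0.104528
sin(theta2) = V2/V1 * sin(theta1) = 5175/3026 * 0.104528 = 0.178762
theta2 = arcsin(0.178762) = 10.2977 degrees

10.2977


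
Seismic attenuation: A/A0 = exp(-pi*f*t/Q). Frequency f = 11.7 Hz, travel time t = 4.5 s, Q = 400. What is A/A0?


pi*f*t/Q = pi*11.7*4.5/400 = 0.413512
A/A0 = exp(-0.413512) = 0.661324

0.661324


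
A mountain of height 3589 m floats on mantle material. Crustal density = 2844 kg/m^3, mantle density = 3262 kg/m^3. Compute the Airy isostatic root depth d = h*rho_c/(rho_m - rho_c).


rho_m - rho_c = 3262 - 2844 = 418
d = 3589 * 2844 / 418
= 10207116 / 418
= 24418.94 m

24418.94


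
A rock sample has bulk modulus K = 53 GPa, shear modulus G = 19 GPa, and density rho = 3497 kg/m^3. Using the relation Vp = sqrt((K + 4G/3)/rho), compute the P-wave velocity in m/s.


First compute the effective modulus:
K + 4G/3 = 53e9 + 4*19e9/3 = 78333333333.33 Pa
Then divide by density:
78333333333.33 / 3497 = 22400152.5117 Pa/(kg/m^3)
Take the square root:
Vp = sqrt(22400152.5117) = 4732.88 m/s

4732.88


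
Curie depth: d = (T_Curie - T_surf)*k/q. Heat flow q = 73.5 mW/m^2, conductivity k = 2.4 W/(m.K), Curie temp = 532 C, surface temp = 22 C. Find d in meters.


T_Curie - T_surf = 532 - 22 = 510 C
Convert q to W/m^2: 73.5 mW/m^2 = 0.0735 W/m^2
d = 510 * 2.4 / 0.0735 = 16653.06 m

16653.06


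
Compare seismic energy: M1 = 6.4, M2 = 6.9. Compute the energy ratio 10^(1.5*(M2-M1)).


M2 - M1 = 6.9 - 6.4 = 0.5
1.5 * 0.5 = 0.75
ratio = 10^0.75 = 5.62

5.62


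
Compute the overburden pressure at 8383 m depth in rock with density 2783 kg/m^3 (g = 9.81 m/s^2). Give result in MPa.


P = rho * g * z / 1e6
= 2783 * 9.81 * 8383 / 1e6
= 228866211.09 / 1e6
= 228.8662 MPa

228.8662


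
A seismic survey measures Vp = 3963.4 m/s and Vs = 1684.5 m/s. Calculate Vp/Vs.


Vp/Vs = 3963.4 / 1684.5
= 2.3529

2.3529


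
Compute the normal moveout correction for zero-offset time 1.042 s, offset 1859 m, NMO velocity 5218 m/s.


x/Vnmo = 1859/5218 = 0.356267
(x/Vnmo)^2 = 0.126926
t0^2 = 1.085764
sqrt(1.085764 + 0.126926) = 1.101222
dt = 1.101222 - 1.042 = 0.059222

0.059222


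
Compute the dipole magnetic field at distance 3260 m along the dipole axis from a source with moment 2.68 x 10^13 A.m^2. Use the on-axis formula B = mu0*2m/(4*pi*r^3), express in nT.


m = 2.68 x 10^13 = 26800000000000 A.m^2
2m = 53600000000000 A.m^2
r^3 = 3260^3 = 34645976000
B = (4pi*10^-7) * 53600000000000 / (4*pi * 34645976000) * 1e9
= 67355746.492965 / 435374174712.19 * 1e9
= 154707.7213 nT

154707.7213


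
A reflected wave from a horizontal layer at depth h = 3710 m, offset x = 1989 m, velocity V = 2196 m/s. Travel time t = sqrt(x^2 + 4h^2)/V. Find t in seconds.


x^2 + 4h^2 = 1989^2 + 4*3710^2 = 3956121 + 55056400 = 59012521
sqrt(59012521) = 7681.9608
t = 7681.9608 / 2196 = 3.4982 s

3.4982


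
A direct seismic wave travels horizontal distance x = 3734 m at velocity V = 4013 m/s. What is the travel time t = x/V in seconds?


t = x / V
= 3734 / 4013
= 0.9305 s

0.9305


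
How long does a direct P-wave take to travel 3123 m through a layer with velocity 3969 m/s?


t = x / V
= 3123 / 3969
= 0.7868 s

0.7868


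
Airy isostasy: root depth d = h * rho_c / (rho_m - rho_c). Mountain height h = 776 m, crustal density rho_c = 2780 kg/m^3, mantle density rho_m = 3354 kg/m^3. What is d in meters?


rho_m - rho_c = 3354 - 2780 = 574
d = 776 * 2780 / 574
= 2157280 / 574
= 3758.33 m

3758.33
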